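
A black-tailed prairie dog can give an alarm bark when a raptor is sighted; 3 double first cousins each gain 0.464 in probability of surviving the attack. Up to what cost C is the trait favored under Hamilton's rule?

r to a double first cousin = 0.25 (double first cousins share both grandparent pairs — four paths of length 4: r = 4·(1/2)^4 = 1/4).
Hamilton's rule: n·r·B > C, so the trait is favored while C < n·r·B = 3·0.25·0.464 = 0.348.

0.348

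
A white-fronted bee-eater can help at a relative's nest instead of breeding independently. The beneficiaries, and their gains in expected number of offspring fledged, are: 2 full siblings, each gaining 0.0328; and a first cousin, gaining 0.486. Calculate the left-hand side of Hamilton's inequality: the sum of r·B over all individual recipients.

r to a full sibling = 0.5 (full sibs share both parents — two paths of length 2: r = 2·(1/2)^2 = 1/2).
r to a first cousin = 0.125 (first cousins share one grandparent pair — two paths of length 4: r = 2·(1/2)^4 = 1/8).
Summing one r·B term per recipient: 2·0.5·0.0328 + 1·0.125·0.486 = 0.09355.

0.09355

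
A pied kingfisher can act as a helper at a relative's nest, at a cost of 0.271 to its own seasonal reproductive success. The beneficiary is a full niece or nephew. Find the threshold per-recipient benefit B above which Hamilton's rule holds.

1.084

r to a full niece or nephew = 1/4 (full aunt/uncle↔niece/nephew: two paths of length 3 through the shared grandparent pair: r = 2·(1/2)^3 = 1/4).
Hamilton's rule with n recipients of equal r: n·r·B > C, so B > C/(n·r) = 0.271/(1·0.25) = 1.084.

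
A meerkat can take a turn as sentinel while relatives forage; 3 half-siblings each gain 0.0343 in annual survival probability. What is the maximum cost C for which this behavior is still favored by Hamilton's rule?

r to a half-sibling = 1/4 (half-sibs share one parent — one path of length 2: r = (1/2)^2 = 1/4).
Hamilton's rule: n·r·B > C, so the trait is favored while C < n·r·B = 3·0.25·0.0343 = 0.025725.

0.025725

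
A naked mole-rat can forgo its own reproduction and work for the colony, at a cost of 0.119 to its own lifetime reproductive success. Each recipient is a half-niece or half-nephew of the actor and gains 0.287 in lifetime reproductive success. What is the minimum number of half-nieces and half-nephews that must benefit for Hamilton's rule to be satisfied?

r to a half-niece or half-nephew = 0.125 (half-aunt/uncle↔niece/nephew: one path of length 3: r = (1/2)^3 = 1/8).
Hamilton's rule: n·r·B > C  ⇒  n > C/(r·B) = 0.119/(0.125·0.287) = 3.317.
The smallest integer exceeding 3.317 is 4.

4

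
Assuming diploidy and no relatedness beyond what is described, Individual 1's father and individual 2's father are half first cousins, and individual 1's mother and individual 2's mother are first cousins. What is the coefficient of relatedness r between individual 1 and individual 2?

0.046875

Independent pedigree routes through distinct common ancestors add.
Individual 1 and individual 2 are related in two ways: half second cousins through their fathers (r = 1/64) and second cousins through their mothers (r = 1/32).
r = 1/64 + 1/32 = 0.046875.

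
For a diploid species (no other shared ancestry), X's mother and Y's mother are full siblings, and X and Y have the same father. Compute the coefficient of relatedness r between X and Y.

0.375

Wright's path rule: contributions from independent ancestry routes add.
X and Y are related in two ways: first cousins through their mothers (r = 1/8) and half-sibs through their shared father (r = 1/4).
r = 1/8 + 1/4 = 0.375.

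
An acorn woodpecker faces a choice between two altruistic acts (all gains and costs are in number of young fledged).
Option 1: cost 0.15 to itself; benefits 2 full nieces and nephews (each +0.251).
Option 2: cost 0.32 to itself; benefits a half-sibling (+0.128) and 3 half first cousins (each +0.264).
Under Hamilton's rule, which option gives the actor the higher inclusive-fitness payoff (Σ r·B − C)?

Option 1: r to a full niece or nephew = 0.25.
Option 1: Σ r·B − C = (2·0.25·0.251) − 0.15 = -0.0245.
Option 2: r to a half-sibling = 0.25.
Option 2: r to a half first cousin = 0.0625.
Option 2: Σ r·B − C = (1·0.25·0.128 + 3·0.0625·0.264) − 0.32 = -0.2385.
Option 1 has the higher net inclusive-fitness payoff.

Option 1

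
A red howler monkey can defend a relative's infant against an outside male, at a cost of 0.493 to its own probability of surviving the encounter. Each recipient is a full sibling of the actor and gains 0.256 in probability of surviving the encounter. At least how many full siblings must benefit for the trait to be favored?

4

r to a full sibling = 0.5 (full sibs share both parents — two paths of length 2: r = 2·(1/2)^2 = 1/2).
Hamilton's rule: n·r·B > C  ⇒  n > C/(r·B) = 0.493/(0.5·0.256) = 3.852.
The smallest integer exceeding 3.852 is 4.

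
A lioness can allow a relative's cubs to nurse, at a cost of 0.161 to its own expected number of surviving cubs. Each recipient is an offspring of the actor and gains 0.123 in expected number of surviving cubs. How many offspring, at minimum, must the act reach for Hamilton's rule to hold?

3

r to an offspring = 0.5 (one parent–offspring link: r = (1/2)^1 = 1/2).
Hamilton's rule: n·r·B > C  ⇒  n > C/(r·B) = 0.161/(0.5·0.123) = 2.618.
The smallest integer exceeding 2.618 is 3.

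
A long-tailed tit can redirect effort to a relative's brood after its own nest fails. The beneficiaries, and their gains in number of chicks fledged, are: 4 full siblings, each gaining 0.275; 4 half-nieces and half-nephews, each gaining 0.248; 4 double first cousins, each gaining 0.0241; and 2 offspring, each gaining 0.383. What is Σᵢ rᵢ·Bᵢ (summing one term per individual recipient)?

1.0811

r to a full sibling = 1/2 (full sibs share both parents — two paths of length 2: r = 2·(1/2)^2 = 1/2).
r to a half-niece or half-nephew = 0.125 (half-aunt/uncle↔niece/nephew: one path of length 3: r = (1/2)^3 = 1/8).
r to a double first cousin = 1/4 (double first cousins share both grandparent pairs — four paths of length 4: r = 4·(1/2)^4 = 1/4).
r to an offspring = 1/2 (one parent–offspring link: r = (1/2)^1 = 1/2).
Summing one r·B term per recipient: 4·0.5·0.275 + 4·0.125·0.248 + 4·0.25·0.0241 + 2·0.5·0.383 = 1.0811.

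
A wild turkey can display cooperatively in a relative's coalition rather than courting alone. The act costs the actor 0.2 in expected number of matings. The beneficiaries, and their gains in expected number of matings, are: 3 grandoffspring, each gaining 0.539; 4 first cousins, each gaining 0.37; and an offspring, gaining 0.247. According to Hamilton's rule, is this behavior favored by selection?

Yes

Hamilton's rule: the trait is favored when the sum of r·B over every recipient exceeds the actor's cost C.
r to a grandoffspring = 0.25 (two parent–offspring links: r = (1/2)^2 = 1/4).
r to a first cousin = 0.125 (first cousins share one grandparent pair — two paths of length 4: r = 2·(1/2)^4 = 1/8).
r to an offspring = 1/2 (one parent–offspring link: r = (1/2)^1 = 1/2).
Summing one r·B term per recipient: 3·0.25·0.539 + 4·0.125·0.37 + 1·0.5·0.247 = 0.71275.
0.71275 > 0.2: the indirect benefit exceeds the cost.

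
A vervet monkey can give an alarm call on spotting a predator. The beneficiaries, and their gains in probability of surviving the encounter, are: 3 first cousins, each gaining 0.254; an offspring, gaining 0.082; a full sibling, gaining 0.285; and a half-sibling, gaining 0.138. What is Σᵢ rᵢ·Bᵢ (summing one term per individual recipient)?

0.31325

r to a first cousin = 0.125 (first cousins share one grandparent pair — two paths of length 4: r = 2·(1/2)^4 = 1/8).
r to an offspring = 1/2 (one parent–offspring link: r = (1/2)^1 = 1/2).
r to a full sibling = 1/2 (full sibs share both parents — two paths of length 2: r = 2·(1/2)^2 = 1/2).
r to a half-sibling = 1/4 (half-sibs share one parent — one path of length 2: r = (1/2)^2 = 1/4).
Summing one r·B term per recipient: 3·0.125·0.254 + 1·0.5·0.082 + 1·0.5·0.285 + 1·0.25·0.138 = 0.31325.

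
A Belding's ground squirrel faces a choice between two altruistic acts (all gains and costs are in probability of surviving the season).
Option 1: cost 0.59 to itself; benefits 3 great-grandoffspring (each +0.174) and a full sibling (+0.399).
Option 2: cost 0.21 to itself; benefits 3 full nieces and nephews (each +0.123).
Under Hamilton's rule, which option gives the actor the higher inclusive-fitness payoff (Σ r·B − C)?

Option 2

Option 1: r to a great-grandoffspring = 0.125.
Option 1: r to a full sibling = 0.5.
Option 1: Σ r·B − C = (3·0.125·0.174 + 1·0.5·0.399) − 0.59 = -0.32525.
Option 2: r to a full niece or nephew = 0.25.
Option 2: Σ r·B − C = (3·0.25·0.123) − 0.21 = -0.11775.
Option 2 has the higher net inclusive-fitness payoff.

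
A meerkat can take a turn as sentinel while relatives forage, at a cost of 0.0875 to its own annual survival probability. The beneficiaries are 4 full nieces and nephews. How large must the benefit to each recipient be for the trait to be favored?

r to a full niece or nephew = 0.25 (full aunt/uncle↔niece/nephew: two paths of length 3 through the shared grandparent pair: r = 2·(1/2)^3 = 1/4).
Hamilton's rule with n recipients of equal r: n·r·B > C, so B > C/(n·r) = 0.0875/(4·0.25) = 0.0875.

0.0875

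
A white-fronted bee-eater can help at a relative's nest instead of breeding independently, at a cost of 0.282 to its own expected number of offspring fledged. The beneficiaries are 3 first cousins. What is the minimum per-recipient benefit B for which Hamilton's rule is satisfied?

0.752

r to a first cousin = 1/8 (first cousins share one grandparent pair — two paths of length 4: r = 2·(1/2)^4 = 1/8).
Hamilton's rule with n recipients of equal r: n·r·B > C, so B > C/(n·r) = 0.282/(3·0.125) = 0.752.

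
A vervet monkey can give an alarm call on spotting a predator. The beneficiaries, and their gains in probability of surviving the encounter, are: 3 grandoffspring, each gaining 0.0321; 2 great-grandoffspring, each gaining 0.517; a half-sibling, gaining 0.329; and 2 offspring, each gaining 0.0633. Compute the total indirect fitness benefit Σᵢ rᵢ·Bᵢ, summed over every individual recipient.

r to a grandoffspring = 0.25 (two parent–offspring links: r = (1/2)^2 = 1/4).
r to a great-grandoffspring = 1/8 (three parent–offspring links: r = (1/2)^3 = 1/8).
r to a half-sibling = 1/4 (half-sibs share one parent — one path of length 2: r = (1/2)^2 = 1/4).
r to an offspring = 0.5 (one parent–offspring link: r = (1/2)^1 = 1/2).
Summing one r·B term per recipient: 3·0.25·0.0321 + 2·0.125·0.517 + 1·0.25·0.329 + 2·0.5·0.0633 = 0.298875.

0.298875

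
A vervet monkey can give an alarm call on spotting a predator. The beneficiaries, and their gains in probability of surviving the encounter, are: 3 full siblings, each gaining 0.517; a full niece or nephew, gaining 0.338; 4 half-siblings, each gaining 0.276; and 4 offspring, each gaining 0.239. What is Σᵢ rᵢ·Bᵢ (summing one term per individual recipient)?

1.614

r to a full sibling = 0.5 (full sibs share both parents — two paths of length 2: r = 2·(1/2)^2 = 1/2).
r to a full niece or nephew = 1/4 (full aunt/uncle↔niece/nephew: two paths of length 3 through the shared grandparent pair: r = 2·(1/2)^3 = 1/4).
r to a half-sibling = 1/4 (half-sibs share one parent — one path of length 2: r = (1/2)^2 = 1/4).
r to an offspring = 1/2 (one parent–offspring link: r = (1/2)^1 = 1/2).
Summing one r·B term per recipient: 3·0.5·0.517 + 1·0.25·0.338 + 4·0.25·0.276 + 4·0.5·0.239 = 1.614.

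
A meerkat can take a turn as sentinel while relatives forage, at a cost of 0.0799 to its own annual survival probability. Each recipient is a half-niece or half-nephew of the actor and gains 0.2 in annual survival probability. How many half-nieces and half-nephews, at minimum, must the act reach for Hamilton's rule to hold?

r to a half-niece or half-nephew = 1/8 (half-aunt/uncle↔niece/nephew: one path of length 3: r = (1/2)^3 = 1/8).
Hamilton's rule: n·r·B > C  ⇒  n > C/(r·B) = 0.0799/(0.125·0.2) = 3.196.
The smallest integer exceeding 3.196 is 4.

4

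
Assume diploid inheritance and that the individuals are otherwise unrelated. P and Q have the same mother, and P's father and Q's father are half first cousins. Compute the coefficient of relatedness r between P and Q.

0.265625

Relatedness sums over independent paths through distinct common ancestors.
P and Q are related in two ways: half-sibs through their shared mother (r = 1/4) and half second cousins through their fathers (r = 1/64).
r = 1/4 + 1/64 = 0.265625.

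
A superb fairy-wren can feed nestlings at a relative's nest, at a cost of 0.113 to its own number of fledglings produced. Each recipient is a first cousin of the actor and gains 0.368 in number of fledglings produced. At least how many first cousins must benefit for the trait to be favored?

3

r to a first cousin = 0.125 (first cousins share one grandparent pair — two paths of length 4: r = 2·(1/2)^4 = 1/8).
Hamilton's rule: n·r·B > C  ⇒  n > C/(r·B) = 0.113/(0.125·0.368) = 2.457.
The smallest integer exceeding 2.457 is 3.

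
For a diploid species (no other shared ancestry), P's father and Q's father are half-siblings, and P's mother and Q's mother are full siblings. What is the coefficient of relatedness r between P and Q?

With two independent routes of shared ancestry, r is the sum of the two contributions.
P and Q are related in two ways: half first cousins through their fathers (r = 1/16) and first cousins through their mothers (r = 1/8).
r = 1/16 + 1/8 = 3/16 = 0.1875.

0.1875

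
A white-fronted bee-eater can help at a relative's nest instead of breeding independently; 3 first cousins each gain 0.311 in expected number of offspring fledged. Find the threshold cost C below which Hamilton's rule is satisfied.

0.116625

r to a first cousin = 0.125 (first cousins share one grandparent pair — two paths of length 4: r = 2·(1/2)^4 = 1/8).
Hamilton's rule: n·r·B > C, so the trait is favored while C < n·r·B = 3·0.125·0.311 = 0.116625.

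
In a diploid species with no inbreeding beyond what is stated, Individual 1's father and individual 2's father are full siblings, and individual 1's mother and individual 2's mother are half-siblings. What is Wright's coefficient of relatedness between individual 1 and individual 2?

0.1875

With two independent routes of shared ancestry, r is the sum of the two contributions.
Individual 1 and individual 2 are related in two ways: first cousins through their fathers (r = 1/8) and half first cousins through their mothers (r = 1/16).
r = 1/8 + 1/16 = 3/16 = 0.1875.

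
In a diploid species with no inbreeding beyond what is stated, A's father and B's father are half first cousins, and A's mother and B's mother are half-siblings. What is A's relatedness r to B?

Relatedness sums over independent paths through distinct common ancestors.
A and B are related in two ways: half second cousins through their fathers (r = 1/64) and half first cousins through their mothers (r = 1/16).
r = 1/64 + 1/16 = 5/64 = 0.078125.

0.078125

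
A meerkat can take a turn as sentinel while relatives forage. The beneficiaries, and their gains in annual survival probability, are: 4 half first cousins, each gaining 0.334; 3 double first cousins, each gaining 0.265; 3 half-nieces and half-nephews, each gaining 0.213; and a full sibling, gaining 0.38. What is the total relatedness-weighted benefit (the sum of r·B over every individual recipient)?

0.552125

r to a half first cousin = 0.0625 (half first cousins share one grandparent — one path of length 4: r = (1/2)^4 = 1/16).
r to a double first cousin = 1/4 (double first cousins share both grandparent pairs — four paths of length 4: r = 4·(1/2)^4 = 1/4).
r to a half-niece or half-nephew = 0.125 (half-aunt/uncle↔niece/nephew: one path of length 3: r = (1/2)^3 = 1/8).
r to a full sibling = 0.5 (full sibs share both parents — two paths of length 2: r = 2·(1/2)^2 = 1/2).
Summing one r·B term per recipient: 4·0.0625·0.334 + 3·0.25·0.265 + 3·0.125·0.213 + 1·0.5·0.38 = 0.552125.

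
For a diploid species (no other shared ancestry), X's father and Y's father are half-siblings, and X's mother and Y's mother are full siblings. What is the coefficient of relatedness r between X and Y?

Independent pedigree routes through distinct common ancestors add.
X and Y are related in two ways: half first cousins through their fathers (r = 1/16) and first cousins through their mothers (r = 1/8).
r = 1/16 + 1/8 = 0.1875.

0.1875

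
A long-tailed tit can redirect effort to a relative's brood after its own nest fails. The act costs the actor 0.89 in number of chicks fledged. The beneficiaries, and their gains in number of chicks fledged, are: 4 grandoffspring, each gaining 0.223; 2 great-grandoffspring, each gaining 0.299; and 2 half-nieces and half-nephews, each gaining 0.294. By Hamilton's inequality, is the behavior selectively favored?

Hamilton's rule: the trait is favored when the sum of r·B over every recipient exceeds the actor's cost C.
r to a grandoffspring = 0.25 (two parent–offspring links: r = (1/2)^2 = 1/4).
r to a great-grandoffspring = 1/8 (three parent–offspring links: r = (1/2)^3 = 1/8).
r to a half-niece or half-nephew = 0.125 (half-aunt/uncle↔niece/nephew: one path of length 3: r = (1/2)^3 = 1/8).
Summing one r·B term per recipient: 4·0.25·0.223 + 2·0.125·0.299 + 2·0.125·0.294 = 0.37125.
0.37125 < 0.89: the indirect benefit is less than the cost.

No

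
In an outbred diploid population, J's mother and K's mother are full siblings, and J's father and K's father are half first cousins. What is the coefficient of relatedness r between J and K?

With two independent routes of shared ancestry, r is the sum of the two contributions.
J and K are related in two ways: first cousins through their mothers (r = 1/8) and half second cousins through their fathers (r = 1/64).
r = 1/8 + 1/64 = 9/64 = 0.140625.

0.140625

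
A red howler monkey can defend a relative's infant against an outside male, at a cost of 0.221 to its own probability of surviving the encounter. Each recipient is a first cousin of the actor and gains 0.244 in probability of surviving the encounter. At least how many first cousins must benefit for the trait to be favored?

r to a first cousin = 0.125 (first cousins share one grandparent pair — two paths of length 4: r = 2·(1/2)^4 = 1/8).
Hamilton's rule: n·r·B > C  ⇒  n > C/(r·B) = 0.221/(0.125·0.244) = 7.246.
The smallest integer exceeding 7.246 is 8.

8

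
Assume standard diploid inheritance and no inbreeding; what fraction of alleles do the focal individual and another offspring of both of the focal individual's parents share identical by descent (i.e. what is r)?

Each parent–offspring link contributes a factor of 1/2, and independent paths through distinct common ancestors add.
Full sibs share both parents — two paths of length 2: r = 2·(1/2)^2 = 1/2.

0.5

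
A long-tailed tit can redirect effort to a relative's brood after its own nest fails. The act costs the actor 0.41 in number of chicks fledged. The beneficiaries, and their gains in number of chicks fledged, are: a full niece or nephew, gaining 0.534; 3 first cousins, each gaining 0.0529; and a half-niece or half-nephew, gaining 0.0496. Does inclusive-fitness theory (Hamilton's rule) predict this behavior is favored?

Hamilton's rule: the trait is favored when the sum of r·B over every recipient exceeds the actor's cost C.
r to a full niece or nephew = 0.25 (full aunt/uncle↔niece/nephew: two paths of length 3 through the shared grandparent pair: r = 2·(1/2)^3 = 1/4).
r to a first cousin = 0.125 (first cousins share one grandparent pair — two paths of length 4: r = 2·(1/2)^4 = 1/8).
r to a half-niece or half-nephew = 1/8 (half-aunt/uncle↔niece/nephew: one path of length 3: r = (1/2)^3 = 1/8).
Summing one r·B term per recipient: 1·0.25·0.534 + 3·0.125·0.0529 + 1·0.125·0.0496 = 0.1595375.
0.1595375 < 0.41: the indirect benefit is less than the cost.

No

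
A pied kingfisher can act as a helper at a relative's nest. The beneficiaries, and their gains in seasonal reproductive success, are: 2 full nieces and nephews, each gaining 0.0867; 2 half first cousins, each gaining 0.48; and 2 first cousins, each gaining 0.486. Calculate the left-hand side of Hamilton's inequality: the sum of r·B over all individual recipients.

r to a full niece or nephew = 0.25 (full aunt/uncle↔niece/nephew: two paths of length 3 through the shared grandparent pair: r = 2·(1/2)^3 = 1/4).
r to a half first cousin = 1/16 (half first cousins share one grandparent — one path of length 4: r = (1/2)^4 = 1/16).
r to a first cousin = 0.125 (first cousins share one grandparent pair — two paths of length 4: r = 2·(1/2)^4 = 1/8).
Summing one r·B term per recipient: 2·0.25·0.0867 + 2·0.0625·0.48 + 2·0.125·0.486 = 0.22485.

0.22485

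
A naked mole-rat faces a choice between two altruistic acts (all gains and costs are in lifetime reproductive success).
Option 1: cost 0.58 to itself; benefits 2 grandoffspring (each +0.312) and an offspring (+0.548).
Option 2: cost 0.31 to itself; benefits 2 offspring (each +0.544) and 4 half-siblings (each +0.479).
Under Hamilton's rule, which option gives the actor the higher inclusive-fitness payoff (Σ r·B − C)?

Option 1: r to a grandoffspring = 0.25.
Option 1: r to an offspring = 0.5.
Option 1: Σ r·B − C = (2·0.25·0.312 + 1·0.5·0.548) − 0.58 = -0.15.
Option 2: r to an offspring = 0.5.
Option 2: r to a half-sibling = 0.25.
Option 2: Σ r·B − C = (2·0.5·0.544 + 4·0.25·0.479) − 0.31 = 0.713.
Option 2 has the higher net inclusive-fitness payoff.

Option 2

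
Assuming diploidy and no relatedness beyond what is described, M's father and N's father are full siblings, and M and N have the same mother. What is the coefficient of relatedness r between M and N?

0.375

With two independent routes of shared ancestry, r is the sum of the two contributions.
M and N are related in two ways: first cousins through their fathers (r = 1/8) and half-sibs through their shared mother (r = 1/4).
r = 1/8 + 1/4 = 0.375.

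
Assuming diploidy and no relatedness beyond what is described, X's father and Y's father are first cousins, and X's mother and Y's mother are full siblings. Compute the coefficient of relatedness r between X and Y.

0.15625

Relatedness sums over independent paths through distinct common ancestors.
X and Y are related in two ways: second cousins through their fathers (r = 1/32) and first cousins through their mothers (r = 1/8).
r = 1/32 + 1/8 = 0.15625.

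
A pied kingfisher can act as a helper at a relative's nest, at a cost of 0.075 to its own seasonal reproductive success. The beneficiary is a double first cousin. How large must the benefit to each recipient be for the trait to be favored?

r to a double first cousin = 0.25 (double first cousins share both grandparent pairs — four paths of length 4: r = 4·(1/2)^4 = 1/4).
Hamilton's rule with n recipients of equal r: n·r·B > C, so B > C/(n·r) = 0.075/(1·0.25) = 0.3.

0.3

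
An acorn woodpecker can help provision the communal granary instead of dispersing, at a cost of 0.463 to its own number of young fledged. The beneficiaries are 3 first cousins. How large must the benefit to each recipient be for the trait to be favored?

r to a first cousin = 0.125 (first cousins share one grandparent pair — two paths of length 4: r = 2·(1/2)^4 = 1/8).
Hamilton's rule with n recipients of equal r: n·r·B > C, so B > C/(n·r) = 0.463/(3·0.125) = 1.2347.

1.2347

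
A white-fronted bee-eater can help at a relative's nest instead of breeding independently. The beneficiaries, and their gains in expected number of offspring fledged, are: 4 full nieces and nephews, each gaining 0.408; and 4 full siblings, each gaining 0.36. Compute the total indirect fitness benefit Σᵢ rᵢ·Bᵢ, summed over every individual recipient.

1.128

r to a full niece or nephew = 0.25 (full aunt/uncle↔niece/nephew: two paths of length 3 through the shared grandparent pair: r = 2·(1/2)^3 = 1/4).
r to a full sibling = 1/2 (full sibs share both parents — two paths of length 2: r = 2·(1/2)^2 = 1/2).
Summing one r·B term per recipient: 4·0.25·0.408 + 4·0.5·0.36 = 1.128.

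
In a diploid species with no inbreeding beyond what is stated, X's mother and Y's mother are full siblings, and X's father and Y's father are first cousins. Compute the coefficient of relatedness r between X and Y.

0.15625

Independent pedigree routes through distinct common ancestors add.
X and Y are related in two ways: first cousins through their mothers (r = 1/8) and second cousins through their fathers (r = 1/32).
r = 1/8 + 1/32 = 5/32 = 0.15625.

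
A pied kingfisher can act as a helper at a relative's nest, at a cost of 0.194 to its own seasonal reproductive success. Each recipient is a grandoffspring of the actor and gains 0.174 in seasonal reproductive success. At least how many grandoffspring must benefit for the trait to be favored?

r to a grandoffspring = 0.25 (two parent–offspring links: r = (1/2)^2 = 1/4).
Hamilton's rule: n·r·B > C  ⇒  n > C/(r·B) = 0.194/(0.25·0.174) = 4.46.
The smallest integer exceeding 4.46 is 5.

5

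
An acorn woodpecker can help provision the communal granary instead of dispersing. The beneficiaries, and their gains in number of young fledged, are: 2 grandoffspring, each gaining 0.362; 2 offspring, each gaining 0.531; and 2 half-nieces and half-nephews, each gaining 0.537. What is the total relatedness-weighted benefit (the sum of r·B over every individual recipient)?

r to a grandoffspring = 0.25 (two parent–offspring links: r = (1/2)^2 = 1/4).
r to an offspring = 0.5 (one parent–offspring link: r = (1/2)^1 = 1/2).
r to a half-niece or half-nephew = 1/8 (half-aunt/uncle↔niece/nephew: one path of length 3: r = (1/2)^3 = 1/8).
Summing one r·B term per recipient: 2·0.25·0.362 + 2·0.5·0.531 + 2·0.125·0.537 = 0.84625.

0.84625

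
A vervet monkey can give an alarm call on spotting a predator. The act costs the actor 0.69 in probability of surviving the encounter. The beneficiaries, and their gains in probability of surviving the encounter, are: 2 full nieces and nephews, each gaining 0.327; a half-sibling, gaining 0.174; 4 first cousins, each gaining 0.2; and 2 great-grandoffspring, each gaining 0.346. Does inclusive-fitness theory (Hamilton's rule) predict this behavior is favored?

Hamilton's rule: the trait is favored when the sum of r·B over every recipient exceeds the actor's cost C.
r to a full niece or nephew = 0.25 (full aunt/uncle↔niece/nephew: two paths of length 3 through the shared grandparent pair: r = 2·(1/2)^3 = 1/4).
r to a half-sibling = 1/4 (half-sibs share one parent — one path of length 2: r = (1/2)^2 = 1/4).
r to a first cousin = 0.125 (first cousins share one grandparent pair — two paths of length 4: r = 2·(1/2)^4 = 1/8).
r to a great-grandoffspring = 0.125 (three parent–offspring links: r = (1/2)^3 = 1/8).
Summing one r·B term per recipient: 2·0.25·0.327 + 1·0.25·0.174 + 4·0.125·0.2 + 2·0.125·0.346 = 0.3935.
0.3935 < 0.69: the indirect benefit is less than the cost.

No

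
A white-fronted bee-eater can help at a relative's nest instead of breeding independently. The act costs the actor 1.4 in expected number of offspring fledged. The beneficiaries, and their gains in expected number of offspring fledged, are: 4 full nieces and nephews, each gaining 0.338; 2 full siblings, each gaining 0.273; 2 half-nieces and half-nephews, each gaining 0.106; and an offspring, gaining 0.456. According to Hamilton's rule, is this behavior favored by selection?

No

Hamilton's rule: the trait is favored when the sum of r·B over every recipient exceeds the actor's cost C.
r to a full niece or nephew = 1/4 (full aunt/uncle↔niece/nephew: two paths of length 3 through the shared grandparent pair: r = 2·(1/2)^3 = 1/4).
r to a full sibling = 1/2 (full sibs share both parents — two paths of length 2: r = 2·(1/2)^2 = 1/2).
r to a half-niece or half-nephew = 1/8 (half-aunt/uncle↔niece/nephew: one path of length 3: r = (1/2)^3 = 1/8).
r to an offspring = 0.5 (one parent–offspring link: r = (1/2)^1 = 1/2).
Summing one r·B term per recipient: 4·0.25·0.338 + 2·0.5·0.273 + 2·0.125·0.106 + 1·0.5·0.456 = 0.8655.
0.8655 < 1.4: the indirect benefit is less than the cost.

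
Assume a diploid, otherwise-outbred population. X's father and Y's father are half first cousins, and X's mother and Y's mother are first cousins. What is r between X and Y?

Wright's path rule: contributions from independent ancestry routes add.
X and Y are related in two ways: half second cousins through their fathers (r = 1/64) and second cousins through their mothers (r = 1/32).
r = 1/64 + 1/32 = 0.046875.

0.046875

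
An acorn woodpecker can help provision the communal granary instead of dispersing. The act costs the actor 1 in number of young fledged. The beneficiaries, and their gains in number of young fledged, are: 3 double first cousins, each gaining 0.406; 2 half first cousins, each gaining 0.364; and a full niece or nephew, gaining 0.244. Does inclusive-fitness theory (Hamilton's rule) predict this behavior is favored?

No

Hamilton's rule: the trait is favored when the sum of r·B over every recipient exceeds the actor's cost C.
r to a double first cousin = 1/4 (double first cousins share both grandparent pairs — four paths of length 4: r = 4·(1/2)^4 = 1/4).
r to a half first cousin = 0.0625 (half first cousins share one grandparent — one path of length 4: r = (1/2)^4 = 1/16).
r to a full niece or nephew = 0.25 (full aunt/uncle↔niece/nephew: two paths of length 3 through the shared grandparent pair: r = 2·(1/2)^3 = 1/4).
Summing one r·B term per recipient: 3·0.25·0.406 + 2·0.0625·0.364 + 1·0.25·0.244 = 0.411.
0.411 < 1: the indirect benefit is less than the cost.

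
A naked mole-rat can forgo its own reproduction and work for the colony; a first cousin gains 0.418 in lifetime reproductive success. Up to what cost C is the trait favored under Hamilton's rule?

0.05225

r to a first cousin = 0.125 (first cousins share one grandparent pair — two paths of length 4: r = 2·(1/2)^4 = 1/8).
Hamilton's rule: n·r·B > C, so the trait is favored while C < n·r·B = 1·0.125·0.418 = 0.05225.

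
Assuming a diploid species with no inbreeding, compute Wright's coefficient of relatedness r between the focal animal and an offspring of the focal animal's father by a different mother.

Each parent–offspring link contributes a factor of 1/2, and independent paths through distinct common ancestors add.
Half-sibs share one parent — one path of length 2: r = (1/2)^2 = 1/4.

0.25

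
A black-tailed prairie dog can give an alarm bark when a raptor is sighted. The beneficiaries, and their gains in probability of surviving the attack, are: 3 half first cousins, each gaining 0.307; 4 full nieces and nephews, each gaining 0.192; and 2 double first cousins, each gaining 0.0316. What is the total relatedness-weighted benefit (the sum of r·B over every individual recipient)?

0.2653625

r to a half first cousin = 1/16 (half first cousins share one grandparent — one path of length 4: r = (1/2)^4 = 1/16).
r to a full niece or nephew = 0.25 (full aunt/uncle↔niece/nephew: two paths of length 3 through the shared grandparent pair: r = 2·(1/2)^3 = 1/4).
r to a double first cousin = 1/4 (double first cousins share both grandparent pairs — four paths of length 4: r = 4·(1/2)^4 = 1/4).
Summing one r·B term per recipient: 3·0.0625·0.307 + 4·0.25·0.192 + 2·0.25·0.0316 = 0.2653625.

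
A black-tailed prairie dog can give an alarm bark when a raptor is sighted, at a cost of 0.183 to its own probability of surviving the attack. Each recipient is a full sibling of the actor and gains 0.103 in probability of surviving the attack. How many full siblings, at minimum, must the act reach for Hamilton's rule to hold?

4

r to a full sibling = 1/2 (full sibs share both parents — two paths of length 2: r = 2·(1/2)^2 = 1/2).
Hamilton's rule: n·r·B > C  ⇒  n > C/(r·B) = 0.183/(0.5·0.103) = 3.553.
The smallest integer exceeding 3.553 is 4.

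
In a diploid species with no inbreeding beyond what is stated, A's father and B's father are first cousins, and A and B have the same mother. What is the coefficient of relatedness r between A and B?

0.28125

With two independent routes of shared ancestry, r is the sum of the two contributions.
A and B are related in two ways: second cousins through their fathers (r = 1/32) and half-sibs through their shared mother (r = 1/4).
r = 1/32 + 1/4 = 0.28125.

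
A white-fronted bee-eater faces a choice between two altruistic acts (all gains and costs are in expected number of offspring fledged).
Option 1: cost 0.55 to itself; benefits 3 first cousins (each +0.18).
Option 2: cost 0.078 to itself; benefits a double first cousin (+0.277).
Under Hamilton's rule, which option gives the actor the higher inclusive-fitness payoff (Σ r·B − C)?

Option 2

Option 1: r to a first cousin = 0.125.
Option 1: Σ r·B − C = (3·0.125·0.18) − 0.55 = -0.4825.
Option 2: r to a double first cousin = 0.25.
Option 2: Σ r·B − C = (1·0.25·0.277) − 0.078 = -0.00875.
Option 2 has the higher net inclusive-fitness payoff.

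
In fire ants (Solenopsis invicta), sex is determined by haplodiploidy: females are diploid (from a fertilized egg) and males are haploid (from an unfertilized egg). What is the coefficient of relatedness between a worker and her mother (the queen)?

One meiotic link between diploid queen and diploid daughter: r = 1/2.

0.5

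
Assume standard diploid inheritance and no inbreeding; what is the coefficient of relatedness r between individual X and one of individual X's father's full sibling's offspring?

0.125

Each parent–offspring link contributes a factor of 1/2, and independent paths through distinct common ancestors add.
First cousins share one grandparent pair — two paths of length 4: r = 2·(1/2)^4 = 1/8.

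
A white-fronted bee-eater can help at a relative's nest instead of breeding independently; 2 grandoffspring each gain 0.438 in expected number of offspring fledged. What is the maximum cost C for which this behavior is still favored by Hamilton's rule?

r to a grandoffspring = 0.25 (two parent–offspring links: r = (1/2)^2 = 1/4).
Hamilton's rule: n·r·B > C, so the trait is favored while C < n·r·B = 2·0.25·0.438 = 0.219.

0.219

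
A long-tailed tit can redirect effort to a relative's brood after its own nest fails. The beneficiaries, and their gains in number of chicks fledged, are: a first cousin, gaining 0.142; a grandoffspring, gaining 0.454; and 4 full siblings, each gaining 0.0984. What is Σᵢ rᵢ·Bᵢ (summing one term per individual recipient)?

r to a first cousin = 0.125 (first cousins share one grandparent pair — two paths of length 4: r = 2·(1/2)^4 = 1/8).
r to a grandoffspring = 1/4 (two parent–offspring links: r = (1/2)^2 = 1/4).
r to a full sibling = 0.5 (full sibs share both parents — two paths of length 2: r = 2·(1/2)^2 = 1/2).
Summing one r·B term per recipient: 1·0.125·0.142 + 1·0.25·0.454 + 4·0.5·0.0984 = 0.32805.

0.32805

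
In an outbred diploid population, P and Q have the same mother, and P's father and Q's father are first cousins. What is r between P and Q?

0.28125

Wright's path rule: contributions from independent ancestry routes add.
P and Q are related in two ways: half-sibs through their shared mother (r = 1/4) and second cousins through their fathers (r = 1/32).
r = 1/4 + 1/32 = 9/32 = 0.28125.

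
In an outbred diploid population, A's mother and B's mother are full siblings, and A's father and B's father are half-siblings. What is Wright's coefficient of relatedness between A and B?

0.1875

Independent pedigree routes through distinct common ancestors add.
A and B are related in two ways: first cousins through their mothers (r = 1/8) and half first cousins through their fathers (r = 1/16).
r = 1/8 + 1/16 = 3/16 = 0.1875.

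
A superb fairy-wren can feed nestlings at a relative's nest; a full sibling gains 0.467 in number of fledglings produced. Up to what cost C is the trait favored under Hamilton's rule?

0.2335

r to a full sibling = 0.5 (full sibs share both parents — two paths of length 2: r = 2·(1/2)^2 = 1/2).
Hamilton's rule: n·r·B > C, so the trait is favored while C < n·r·B = 1·0.5·0.467 = 0.2335.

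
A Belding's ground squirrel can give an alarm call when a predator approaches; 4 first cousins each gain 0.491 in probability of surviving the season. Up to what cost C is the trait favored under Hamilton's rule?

0.2455

r to a first cousin = 0.125 (first cousins share one grandparent pair — two paths of length 4: r = 2·(1/2)^4 = 1/8).
Hamilton's rule: n·r·B > C, so the trait is favored while C < n·r·B = 4·0.125·0.491 = 0.2455.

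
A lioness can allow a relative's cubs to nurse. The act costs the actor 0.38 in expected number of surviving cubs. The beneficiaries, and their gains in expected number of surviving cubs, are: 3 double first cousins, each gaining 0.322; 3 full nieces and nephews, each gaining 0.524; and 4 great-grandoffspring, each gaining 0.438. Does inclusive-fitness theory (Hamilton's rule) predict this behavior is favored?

Yes

Hamilton's rule: the trait is favored when the sum of r·B over every recipient exceeds the actor's cost C.
r to a double first cousin = 0.25 (double first cousins share both grandparent pairs — four paths of length 4: r = 4·(1/2)^4 = 1/4).
r to a full niece or nephew = 0.25 (full aunt/uncle↔niece/nephew: two paths of length 3 through the shared grandparent pair: r = 2·(1/2)^3 = 1/4).
r to a great-grandoffspring = 1/8 (three parent–offspring links: r = (1/2)^3 = 1/8).
Summing one r·B term per recipient: 3·0.25·0.322 + 3·0.25·0.524 + 4·0.125·0.438 = 0.8535.
0.8535 > 0.38: the indirect benefit exceeds the cost.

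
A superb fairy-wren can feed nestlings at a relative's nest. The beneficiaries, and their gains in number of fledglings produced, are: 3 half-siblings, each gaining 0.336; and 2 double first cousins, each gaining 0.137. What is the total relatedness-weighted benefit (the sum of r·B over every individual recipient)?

0.3205

r to a half-sibling = 0.25 (half-sibs share one parent — one path of length 2: r = (1/2)^2 = 1/4).
r to a double first cousin = 0.25 (double first cousins share both grandparent pairs — four paths of length 4: r = 4·(1/2)^4 = 1/4).
Summing one r·B term per recipient: 3·0.25·0.336 + 2·0.25·0.137 = 0.3205.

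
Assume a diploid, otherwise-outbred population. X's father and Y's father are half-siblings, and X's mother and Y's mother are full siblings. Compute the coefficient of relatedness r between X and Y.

0.1875

Wright's path rule: contributions from independent ancestry routes add.
X and Y are related in two ways: half first cousins through their fathers (r = 1/16) and first cousins through their mothers (r = 1/8).
r = 1/16 + 1/8 = 3/16 = 0.1875.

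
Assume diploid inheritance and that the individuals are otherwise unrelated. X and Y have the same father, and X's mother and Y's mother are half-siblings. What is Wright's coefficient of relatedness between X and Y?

0.3125

Independent pedigree routes through distinct common ancestors add.
X and Y are related in two ways: half-sibs through their shared father (r = 1/4) and half first cousins through their mothers (r = 1/16).
r = 1/4 + 1/16 = 5/16 = 0.3125.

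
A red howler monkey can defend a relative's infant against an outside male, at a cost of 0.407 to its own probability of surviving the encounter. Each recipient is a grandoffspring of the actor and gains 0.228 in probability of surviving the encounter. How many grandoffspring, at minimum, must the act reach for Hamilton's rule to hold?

r to a grandoffspring = 1/4 (two parent–offspring links: r = (1/2)^2 = 1/4).
Hamilton's rule: n·r·B > C  ⇒  n > C/(r·B) = 0.407/(0.25·0.228) = 7.14.
The smallest integer exceeding 7.14 is 8.

8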